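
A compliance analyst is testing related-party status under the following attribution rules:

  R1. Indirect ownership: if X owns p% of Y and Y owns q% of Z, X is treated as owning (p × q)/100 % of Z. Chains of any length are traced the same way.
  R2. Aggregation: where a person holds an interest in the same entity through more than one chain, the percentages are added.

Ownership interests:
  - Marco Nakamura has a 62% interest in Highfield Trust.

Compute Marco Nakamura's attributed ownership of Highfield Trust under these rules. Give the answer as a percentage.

62%

Direct interest in Highfield Trust: 62%.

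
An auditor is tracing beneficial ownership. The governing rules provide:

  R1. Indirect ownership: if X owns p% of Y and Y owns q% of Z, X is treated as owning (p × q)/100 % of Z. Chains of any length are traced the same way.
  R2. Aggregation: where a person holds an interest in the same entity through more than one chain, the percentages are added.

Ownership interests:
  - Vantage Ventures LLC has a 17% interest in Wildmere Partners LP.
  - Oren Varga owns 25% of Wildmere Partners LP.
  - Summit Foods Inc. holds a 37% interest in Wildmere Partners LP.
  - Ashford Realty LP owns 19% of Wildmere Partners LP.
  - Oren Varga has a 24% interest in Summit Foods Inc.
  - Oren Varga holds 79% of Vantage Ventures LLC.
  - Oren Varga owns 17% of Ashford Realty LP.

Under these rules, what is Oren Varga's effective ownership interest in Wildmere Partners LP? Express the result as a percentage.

50.54%

Chain via Summit Foods Inc. (R1): 24% × 37% = 8.88% of Wildmere Partners LP.
Chain via Vantage Ventures LLC (R1): 79% × 17% = 13.43% of Wildmere Partners LP.
Chain via Ashford Realty LP (R1): 17% × 19% = 3.23% of Wildmere Partners LP.
Direct interest in Wildmere Partners LP: 25%.
Aggregating (R2): 8.88% + 13.43% + 3.23% + 25% = 50.54%.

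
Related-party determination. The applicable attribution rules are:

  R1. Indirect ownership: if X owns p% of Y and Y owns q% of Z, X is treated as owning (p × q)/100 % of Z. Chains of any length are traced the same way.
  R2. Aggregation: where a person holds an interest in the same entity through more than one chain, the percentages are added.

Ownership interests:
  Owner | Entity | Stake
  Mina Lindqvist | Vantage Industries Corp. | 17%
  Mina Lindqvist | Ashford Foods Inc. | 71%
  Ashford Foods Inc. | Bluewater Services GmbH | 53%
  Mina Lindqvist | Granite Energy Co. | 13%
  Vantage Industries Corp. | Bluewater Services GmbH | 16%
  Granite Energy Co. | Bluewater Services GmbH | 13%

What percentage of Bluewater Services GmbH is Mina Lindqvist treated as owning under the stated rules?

Chain via Ashford Foods Inc. (R1): 71% × 53% = 37.63% of Bluewater Services GmbH.
Chain via Granite Energy Co. (R1): 13% × 13% = 1.69% of Bluewater Services GmbH.
Chain via Vantage Industries Corp. (R1): 17% × 16% = 2.72% of Bluewater Services GmbH.
Aggregating (R2): 37.63% + 1.69% + 2.72% = 42.04%.

42.04%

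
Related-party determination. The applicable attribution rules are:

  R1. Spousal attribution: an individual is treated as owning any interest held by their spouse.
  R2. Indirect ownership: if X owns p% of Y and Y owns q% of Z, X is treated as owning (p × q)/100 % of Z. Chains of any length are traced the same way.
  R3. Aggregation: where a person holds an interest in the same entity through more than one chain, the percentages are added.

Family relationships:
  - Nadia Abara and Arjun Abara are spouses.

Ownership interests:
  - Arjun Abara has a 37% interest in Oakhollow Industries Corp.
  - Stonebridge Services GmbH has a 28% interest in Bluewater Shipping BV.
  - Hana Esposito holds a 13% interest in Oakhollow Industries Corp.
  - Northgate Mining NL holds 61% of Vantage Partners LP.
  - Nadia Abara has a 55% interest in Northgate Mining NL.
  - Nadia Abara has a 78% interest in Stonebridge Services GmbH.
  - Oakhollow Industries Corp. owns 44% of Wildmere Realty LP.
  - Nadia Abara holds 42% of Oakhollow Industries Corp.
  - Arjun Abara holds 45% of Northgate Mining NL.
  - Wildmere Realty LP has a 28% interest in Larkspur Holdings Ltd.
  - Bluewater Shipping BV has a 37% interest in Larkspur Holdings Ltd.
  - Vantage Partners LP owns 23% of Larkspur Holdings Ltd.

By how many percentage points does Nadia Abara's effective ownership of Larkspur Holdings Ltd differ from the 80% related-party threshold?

By spousal attribution (R1), Nadia Abara is treated as also owning Arjun Abara's interest in Oakhollow Industries Corp, giving 42% + 37% = 79%.
By spousal attribution (R1), Nadia Abara is treated as also owning Arjun Abara's interest in Northgate Mining NL, giving 55% + 45% = 100%.
Chain via Oakhollow Industries Corp. → Wildmere Realty LP (R2): 79% × 44% × 28% = 9.7328% of Larkspur Holdings Ltd.
Chain via Stonebridge Services GmbH → Bluewater Shipping BV (R2): 78% × 28% × 37% = 8.0808% of Larkspur Holdings Ltd.
Chain via Northgate Mining NL → Vantage Partners LP (R2): 100% × 61% × 23% = 14.03% of Larkspur Holdings Ltd.
Aggregating (R3): 9.7328% + 8.0808% + 14.03% = 31.8436%.
31.8436% falls short of the 80% threshold by 48.1564 percentage points.

48.1564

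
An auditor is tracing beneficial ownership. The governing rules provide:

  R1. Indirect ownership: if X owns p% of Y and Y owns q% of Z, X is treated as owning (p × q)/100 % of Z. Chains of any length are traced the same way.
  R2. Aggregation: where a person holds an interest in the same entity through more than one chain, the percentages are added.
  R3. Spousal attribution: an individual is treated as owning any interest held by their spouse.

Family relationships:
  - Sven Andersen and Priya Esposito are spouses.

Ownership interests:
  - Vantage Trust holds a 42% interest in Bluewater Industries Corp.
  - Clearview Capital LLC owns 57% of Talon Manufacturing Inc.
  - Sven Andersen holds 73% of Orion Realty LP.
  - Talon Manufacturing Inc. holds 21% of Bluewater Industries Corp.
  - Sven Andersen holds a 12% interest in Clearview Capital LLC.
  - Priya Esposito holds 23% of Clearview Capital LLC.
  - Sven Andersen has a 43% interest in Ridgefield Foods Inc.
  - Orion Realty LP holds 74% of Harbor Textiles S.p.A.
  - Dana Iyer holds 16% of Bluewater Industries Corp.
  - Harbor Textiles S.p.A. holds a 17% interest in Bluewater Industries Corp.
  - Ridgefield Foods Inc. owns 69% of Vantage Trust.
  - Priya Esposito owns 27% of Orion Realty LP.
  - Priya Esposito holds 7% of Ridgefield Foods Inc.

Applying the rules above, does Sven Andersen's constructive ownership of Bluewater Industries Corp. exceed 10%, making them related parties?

By spousal attribution (R3), Sven Andersen is treated as also owning Priya Esposito's interest in Ridgefield Foods Inc, giving 43% + 7% = 50%.
By spousal attribution (R3), Sven Andersen is treated as also owning Priya Esposito's interest in Orion Realty LP, giving 73% + 27% = 100%.
By spousal attribution (R3), Sven Andersen is treated as also owning Priya Esposito's interest in Clearview Capital LLC, giving 12% + 23% = 35%.
Chain via Ridgefield Foods Inc. → Vantage Trust (R1): 50% × 69% × 42% = 14.49% of Bluewater Industries Corp.
Chain via Orion Realty LP → Harbor Textiles S.p.A. (R1): 100% × 74% × 17% = 12.58% of Bluewater Industries Corp.
Chain via Clearview Capital LLC → Talon Manufacturing Inc. (R1): 35% × 57% × 21% = 4.1895% of Bluewater Industries Corp.
Aggregating (R2): 14.49% + 12.58% + 4.1895% = 31.2595%.
31.2595% exceeds the 10% threshold, so Sven is a related party to Bluewater Industries Corp.

Yes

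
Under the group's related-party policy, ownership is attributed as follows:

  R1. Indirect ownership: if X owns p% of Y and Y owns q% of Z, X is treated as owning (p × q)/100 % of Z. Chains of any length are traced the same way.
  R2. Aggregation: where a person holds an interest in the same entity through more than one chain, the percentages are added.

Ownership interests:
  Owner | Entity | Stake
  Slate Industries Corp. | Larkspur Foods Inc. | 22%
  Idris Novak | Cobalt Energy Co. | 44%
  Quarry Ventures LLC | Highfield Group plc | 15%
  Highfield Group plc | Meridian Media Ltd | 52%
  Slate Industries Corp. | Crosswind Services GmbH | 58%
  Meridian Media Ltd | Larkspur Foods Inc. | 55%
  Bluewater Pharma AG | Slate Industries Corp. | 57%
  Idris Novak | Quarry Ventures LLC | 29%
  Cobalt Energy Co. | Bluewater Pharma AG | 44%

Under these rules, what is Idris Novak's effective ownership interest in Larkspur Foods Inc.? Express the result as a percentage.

Chain via Cobalt Energy Co. → Bluewater Pharma AG → Slate Industries Corp. (R1): 44% × 44% × 57% × 22% = 2.427744% of Larkspur Foods Inc.
Chain via Quarry Ventures LLC → Highfield Group plc → Meridian Media Ltd (R1): 29% × 15% × 52% × 55% = 1.2441% of Larkspur Foods Inc.
Aggregating (R2): 2.427744% + 1.2441% = 3.671844%.

3.671844%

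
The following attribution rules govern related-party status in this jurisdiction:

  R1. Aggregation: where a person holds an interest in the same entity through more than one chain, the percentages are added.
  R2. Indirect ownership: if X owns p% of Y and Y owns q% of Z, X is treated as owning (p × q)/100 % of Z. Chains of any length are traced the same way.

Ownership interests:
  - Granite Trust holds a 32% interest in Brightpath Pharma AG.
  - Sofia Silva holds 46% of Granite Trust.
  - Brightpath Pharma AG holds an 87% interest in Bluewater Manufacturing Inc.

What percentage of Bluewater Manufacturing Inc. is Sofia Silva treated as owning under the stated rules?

Chain via Granite Trust → Brightpath Pharma AG (R2): 46% × 32% × 87% = 12.8064% of Bluewater Manufacturing Inc.

12.8064%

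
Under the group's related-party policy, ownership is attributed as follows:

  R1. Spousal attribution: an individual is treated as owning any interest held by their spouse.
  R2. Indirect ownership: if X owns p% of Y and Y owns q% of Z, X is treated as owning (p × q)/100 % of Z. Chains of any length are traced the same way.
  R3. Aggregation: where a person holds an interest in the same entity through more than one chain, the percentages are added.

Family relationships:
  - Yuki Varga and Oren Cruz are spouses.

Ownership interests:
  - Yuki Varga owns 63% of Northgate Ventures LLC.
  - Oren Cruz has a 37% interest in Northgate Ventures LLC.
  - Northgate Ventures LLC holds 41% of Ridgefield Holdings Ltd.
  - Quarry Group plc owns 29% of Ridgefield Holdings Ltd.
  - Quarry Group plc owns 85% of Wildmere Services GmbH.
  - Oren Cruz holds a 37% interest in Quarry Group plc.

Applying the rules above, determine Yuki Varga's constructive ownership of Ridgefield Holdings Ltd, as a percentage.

51.73%

By spousal attribution (R1), Yuki Varga is treated as also owning Oren Cruz's interest in Northgate Ventures LLC, giving 63% + 37% = 100%.
By spousal attribution (R1), Yuki Varga is treated as owning Oren Cruz's 37% interest in Quarry Group plc.
Chain via Northgate Ventures LLC (R2): 100% × 41% = 41% of Ridgefield Holdings Ltd.
Chain via Quarry Group plc (R2): 37% × 29% = 10.73% of Ridgefield Holdings Ltd.
Aggregating (R3): 41% + 10.73% = 51.73%.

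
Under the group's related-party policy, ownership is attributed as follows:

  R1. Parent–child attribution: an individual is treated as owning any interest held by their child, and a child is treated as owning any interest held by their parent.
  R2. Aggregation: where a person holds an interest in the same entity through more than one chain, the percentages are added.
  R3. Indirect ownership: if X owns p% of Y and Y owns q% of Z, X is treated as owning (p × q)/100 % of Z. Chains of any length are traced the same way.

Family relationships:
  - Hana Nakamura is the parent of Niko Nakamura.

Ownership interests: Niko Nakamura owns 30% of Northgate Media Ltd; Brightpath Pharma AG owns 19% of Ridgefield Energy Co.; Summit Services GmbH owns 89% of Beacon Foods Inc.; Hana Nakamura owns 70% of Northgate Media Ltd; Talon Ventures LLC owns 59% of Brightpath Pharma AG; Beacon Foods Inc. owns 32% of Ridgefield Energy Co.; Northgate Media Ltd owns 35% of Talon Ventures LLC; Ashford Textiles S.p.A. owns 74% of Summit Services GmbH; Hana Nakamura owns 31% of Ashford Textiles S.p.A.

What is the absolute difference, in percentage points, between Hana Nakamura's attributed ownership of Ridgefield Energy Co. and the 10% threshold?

By parent–child attribution (R1), Hana Nakamura is treated as also owning Niko Nakamura's interest in Northgate Media Ltd, giving 70% + 30% = 100%.
Chain via Ashford Textiles S.p.A. → Summit Services GmbH → Beacon Foods Inc. (R3): 31% × 74% × 89% × 32% = 6.533312% of Ridgefield Energy Co.
Chain via Northgate Media Ltd → Talon Ventures LLC → Brightpath Pharma AG (R3): 100% × 35% × 59% × 19% = 3.9235% of Ridgefield Energy Co.
Aggregating (R2): 6.533312% + 3.9235% = 10.456812%.
10.456812% exceeds the 10% threshold by 0.456812 percentage points.

0.456812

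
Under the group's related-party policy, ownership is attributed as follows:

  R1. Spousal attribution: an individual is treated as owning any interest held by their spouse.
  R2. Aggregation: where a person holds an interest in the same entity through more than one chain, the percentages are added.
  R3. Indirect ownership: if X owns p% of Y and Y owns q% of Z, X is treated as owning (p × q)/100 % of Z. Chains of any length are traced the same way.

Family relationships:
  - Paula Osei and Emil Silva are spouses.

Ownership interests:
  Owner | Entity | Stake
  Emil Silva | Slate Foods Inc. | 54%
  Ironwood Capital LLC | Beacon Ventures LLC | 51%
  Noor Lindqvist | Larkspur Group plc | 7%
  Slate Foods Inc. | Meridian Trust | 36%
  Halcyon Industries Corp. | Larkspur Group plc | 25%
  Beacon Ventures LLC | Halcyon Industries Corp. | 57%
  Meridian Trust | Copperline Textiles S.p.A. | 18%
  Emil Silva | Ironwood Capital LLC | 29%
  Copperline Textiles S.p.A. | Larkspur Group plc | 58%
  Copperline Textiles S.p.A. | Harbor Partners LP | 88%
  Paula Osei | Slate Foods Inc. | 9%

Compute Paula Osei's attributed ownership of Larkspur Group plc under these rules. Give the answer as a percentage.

4.475367%

By spousal attribution (R1), Paula Osei is treated as also owning Emil Silva's interest in Slate Foods Inc, giving 9% + 54% = 63%.
By spousal attribution (R1), Paula Osei is treated as owning Emil Silva's 29% interest in Ironwood Capital LLC.
Chain via Slate Foods Inc. → Meridian Trust → Copperline Textiles S.p.A. (R3): 63% × 36% × 18% × 58% = 2.367792% of Larkspur Group plc.
Chain via Ironwood Capital LLC → Beacon Ventures LLC → Halcyon Industries Corp. (R3): 29% × 51% × 57% × 25% = 2.107575% of Larkspur Group plc.
Aggregating (R2): 2.367792% + 2.107575% = 4.475367%.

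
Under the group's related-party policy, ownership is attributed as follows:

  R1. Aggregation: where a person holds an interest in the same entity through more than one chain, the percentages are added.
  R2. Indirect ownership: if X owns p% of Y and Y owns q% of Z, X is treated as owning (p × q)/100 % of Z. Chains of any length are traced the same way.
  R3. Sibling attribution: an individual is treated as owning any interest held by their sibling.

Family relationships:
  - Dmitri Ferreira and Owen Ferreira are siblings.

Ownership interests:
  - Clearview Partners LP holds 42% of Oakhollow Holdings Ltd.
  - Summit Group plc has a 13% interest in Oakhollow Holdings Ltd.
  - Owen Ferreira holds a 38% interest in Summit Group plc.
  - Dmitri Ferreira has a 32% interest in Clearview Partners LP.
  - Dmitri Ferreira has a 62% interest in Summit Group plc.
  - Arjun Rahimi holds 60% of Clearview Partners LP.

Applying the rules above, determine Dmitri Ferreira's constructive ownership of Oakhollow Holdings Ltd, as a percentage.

26.44%

By sibling attribution (R3), Dmitri Ferreira is treated as also owning Owen Ferreira's interest in Summit Group plc, giving 62% + 38% = 100%.
Chain via Summit Group plc (R2): 100% × 13% = 13% of Oakhollow Holdings Ltd.
Chain via Clearview Partners LP (R2): 32% × 42% = 13.44% of Oakhollow Holdings Ltd.
Aggregating (R1): 13% + 13.44% = 26.44%.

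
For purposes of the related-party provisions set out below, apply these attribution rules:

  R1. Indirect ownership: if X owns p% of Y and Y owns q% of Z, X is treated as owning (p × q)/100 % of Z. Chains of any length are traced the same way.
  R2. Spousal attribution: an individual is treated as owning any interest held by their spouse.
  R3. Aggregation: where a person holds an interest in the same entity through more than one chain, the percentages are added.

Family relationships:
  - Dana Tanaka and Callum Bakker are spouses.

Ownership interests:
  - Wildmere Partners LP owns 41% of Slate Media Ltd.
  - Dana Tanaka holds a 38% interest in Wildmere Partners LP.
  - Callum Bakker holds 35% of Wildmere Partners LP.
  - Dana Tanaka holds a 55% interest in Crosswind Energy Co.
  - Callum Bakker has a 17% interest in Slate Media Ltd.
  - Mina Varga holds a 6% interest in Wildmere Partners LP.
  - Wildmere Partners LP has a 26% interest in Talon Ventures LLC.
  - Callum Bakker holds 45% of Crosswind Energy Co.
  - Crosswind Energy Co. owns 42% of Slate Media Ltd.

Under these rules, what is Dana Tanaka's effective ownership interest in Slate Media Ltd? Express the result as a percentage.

By spousal attribution (R2), Dana Tanaka is treated as also owning Callum Bakker's interest in Wildmere Partners LP, giving 38% + 35% = 73%.
By spousal attribution (R2), Dana Tanaka is treated as also owning Callum Bakker's interest in Crosswind Energy Co, giving 55% + 45% = 100%.
By spousal attribution (R2), Dana Tanaka is treated as owning Callum Bakker's 17% interest in Slate Media Ltd.
Chain via Wildmere Partners LP (R1): 73% × 41% = 29.93% of Slate Media Ltd.
Chain via Crosswind Energy Co. (R1): 100% × 42% = 42% of Slate Media Ltd.
Direct interest in Slate Media Ltd: 17%.
Aggregating (R3): 29.93% + 42% + 17% = 88.93%.

88.93%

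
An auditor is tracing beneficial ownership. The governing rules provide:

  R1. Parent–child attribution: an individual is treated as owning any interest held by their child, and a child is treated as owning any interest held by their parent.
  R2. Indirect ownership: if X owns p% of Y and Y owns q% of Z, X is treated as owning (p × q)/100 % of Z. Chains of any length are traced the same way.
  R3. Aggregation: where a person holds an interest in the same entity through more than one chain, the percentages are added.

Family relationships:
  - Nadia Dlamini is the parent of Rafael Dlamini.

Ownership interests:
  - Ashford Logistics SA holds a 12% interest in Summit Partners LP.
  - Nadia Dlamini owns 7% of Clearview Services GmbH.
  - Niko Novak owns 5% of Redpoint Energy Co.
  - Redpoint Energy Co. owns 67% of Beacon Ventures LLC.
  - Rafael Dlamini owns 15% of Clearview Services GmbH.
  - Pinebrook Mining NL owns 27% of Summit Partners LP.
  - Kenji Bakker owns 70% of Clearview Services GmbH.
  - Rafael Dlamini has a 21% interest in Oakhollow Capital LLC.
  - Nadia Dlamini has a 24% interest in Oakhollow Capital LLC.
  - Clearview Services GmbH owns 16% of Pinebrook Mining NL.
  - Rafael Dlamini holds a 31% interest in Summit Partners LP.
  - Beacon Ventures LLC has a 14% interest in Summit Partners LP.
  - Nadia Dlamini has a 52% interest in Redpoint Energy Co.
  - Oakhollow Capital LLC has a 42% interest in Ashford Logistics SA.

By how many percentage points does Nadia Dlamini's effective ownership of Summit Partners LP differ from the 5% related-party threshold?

By parent–child attribution (R1), Nadia Dlamini is treated as also owning Rafael Dlamini's interest in Oakhollow Capital LLC, giving 24% + 21% = 45%.
By parent–child attribution (R1), Nadia Dlamini is treated as also owning Rafael Dlamini's interest in Clearview Services GmbH, giving 7% + 15% = 22%.
By parent–child attribution (R1), Nadia Dlamini is treated as owning Rafael Dlamini's 31% interest in Summit Partners LP.
Chain via Oakhollow Capital LLC → Ashford Logistics SA (R2): 45% × 42% × 12% = 2.268% of Summit Partners LP.
Chain via Redpoint Energy Co. → Beacon Ventures LLC (R2): 52% × 67% × 14% = 4.8776% of Summit Partners LP.
Chain via Clearview Services GmbH → Pinebrook Mining NL (R2): 22% × 16% × 27% = 0.9504% of Summit Partners LP.
Direct interest in Summit Partners LP: 31%.
Aggregating (R3): 2.268% + 4.8776% + 0.9504% + 31% = 39.096%.
39.096% exceeds the 5% threshold by 34.096 percentage points.

34.096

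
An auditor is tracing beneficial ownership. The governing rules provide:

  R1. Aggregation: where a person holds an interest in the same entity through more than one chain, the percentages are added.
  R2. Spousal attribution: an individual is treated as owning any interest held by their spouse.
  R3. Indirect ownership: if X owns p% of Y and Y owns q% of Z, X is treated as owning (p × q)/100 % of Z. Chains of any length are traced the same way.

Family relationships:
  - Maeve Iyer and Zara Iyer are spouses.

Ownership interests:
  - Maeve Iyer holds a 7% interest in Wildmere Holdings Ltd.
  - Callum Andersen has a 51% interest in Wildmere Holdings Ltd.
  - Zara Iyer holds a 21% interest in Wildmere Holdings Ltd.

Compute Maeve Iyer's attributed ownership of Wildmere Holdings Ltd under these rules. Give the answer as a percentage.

By spousal attribution (R2), Maeve Iyer is treated as also owning Zara Iyer's interest in Wildmere Holdings Ltd, giving 7% + 21% = 28%.
Direct interest in Wildmere Holdings Ltd: 28%.

28%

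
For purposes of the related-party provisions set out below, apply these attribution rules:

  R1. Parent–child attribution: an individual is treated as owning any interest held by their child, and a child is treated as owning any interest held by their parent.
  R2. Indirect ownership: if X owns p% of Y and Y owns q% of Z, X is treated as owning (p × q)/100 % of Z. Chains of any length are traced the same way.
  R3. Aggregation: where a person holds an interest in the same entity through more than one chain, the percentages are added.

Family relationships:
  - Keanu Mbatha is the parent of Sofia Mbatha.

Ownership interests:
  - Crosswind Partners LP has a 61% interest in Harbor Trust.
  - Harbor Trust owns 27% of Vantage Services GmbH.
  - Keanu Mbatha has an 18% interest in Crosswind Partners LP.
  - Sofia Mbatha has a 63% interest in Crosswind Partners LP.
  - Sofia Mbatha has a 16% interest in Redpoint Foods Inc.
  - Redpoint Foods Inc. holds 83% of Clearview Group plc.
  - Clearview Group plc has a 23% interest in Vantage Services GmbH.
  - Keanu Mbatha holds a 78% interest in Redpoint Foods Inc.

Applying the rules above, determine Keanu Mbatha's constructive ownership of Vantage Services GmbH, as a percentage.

By parent–child attribution (R1), Keanu Mbatha is treated as also owning Sofia Mbatha's interest in Redpoint Foods Inc, giving 78% + 16% = 94%.
By parent–child attribution (R1), Keanu Mbatha is treated as also owning Sofia Mbatha's interest in Crosswind Partners LP, giving 18% + 63% = 81%.
Chain via Redpoint Foods Inc. → Clearview Group plc (R2): 94% × 83% × 23% = 17.9446% of Vantage Services GmbH.
Chain via Crosswind Partners LP → Harbor Trust (R2): 81% × 61% × 27% = 13.3407% of Vantage Services GmbH.
Aggregating (R3): 17.9446% + 13.3407% = 31.2853%.

31.2853%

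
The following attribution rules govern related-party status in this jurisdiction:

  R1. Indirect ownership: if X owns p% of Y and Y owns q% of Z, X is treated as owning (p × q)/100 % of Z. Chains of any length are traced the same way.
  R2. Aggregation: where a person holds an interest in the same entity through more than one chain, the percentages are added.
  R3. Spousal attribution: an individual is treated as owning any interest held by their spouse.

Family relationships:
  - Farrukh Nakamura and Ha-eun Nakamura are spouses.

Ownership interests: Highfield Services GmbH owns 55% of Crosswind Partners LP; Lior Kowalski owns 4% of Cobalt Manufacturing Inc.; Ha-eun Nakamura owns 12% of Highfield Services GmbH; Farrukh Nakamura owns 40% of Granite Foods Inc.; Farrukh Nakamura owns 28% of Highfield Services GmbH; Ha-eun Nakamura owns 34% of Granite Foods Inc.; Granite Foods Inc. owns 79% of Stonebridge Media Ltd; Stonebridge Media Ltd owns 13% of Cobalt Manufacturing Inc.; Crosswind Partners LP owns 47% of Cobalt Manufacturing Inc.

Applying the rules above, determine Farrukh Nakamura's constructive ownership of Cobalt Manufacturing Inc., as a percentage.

17.9398%

By spousal attribution (R3), Farrukh Nakamura is treated as also owning Ha-eun Nakamura's interest in Highfield Services GmbH, giving 28% + 12% = 40%.
By spousal attribution (R3), Farrukh Nakamura is treated as also owning Ha-eun Nakamura's interest in Granite Foods Inc, giving 40% + 34% = 74%.
Chain via Highfield Services GmbH → Crosswind Partners LP (R1): 40% × 55% × 47% = 10.34% of Cobalt Manufacturing Inc.
Chain via Granite Foods Inc. → Stonebridge Media Ltd (R1): 74% × 79% × 13% = 7.5998% of Cobalt Manufacturing Inc.
Aggregating (R2): 10.34% + 7.5998% = 17.9398%.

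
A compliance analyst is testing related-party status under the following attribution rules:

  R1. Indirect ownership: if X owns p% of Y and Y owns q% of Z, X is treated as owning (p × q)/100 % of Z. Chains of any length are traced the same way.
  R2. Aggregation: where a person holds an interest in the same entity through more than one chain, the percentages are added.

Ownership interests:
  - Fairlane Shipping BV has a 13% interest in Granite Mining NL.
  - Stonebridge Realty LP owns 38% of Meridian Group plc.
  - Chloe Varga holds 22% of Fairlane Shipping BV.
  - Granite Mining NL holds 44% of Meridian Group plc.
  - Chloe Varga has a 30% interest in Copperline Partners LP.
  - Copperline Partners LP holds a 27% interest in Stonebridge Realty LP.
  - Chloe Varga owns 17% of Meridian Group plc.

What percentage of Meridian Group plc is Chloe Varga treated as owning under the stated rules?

Chain via Copperline Partners LP → Stonebridge Realty LP (R1): 30% × 27% × 38% = 3.078% of Meridian Group plc.
Chain via Fairlane Shipping BV → Granite Mining NL (R1): 22% × 13% × 44% = 1.2584% of Meridian Group plc.
Direct interest in Meridian Group plc: 17%.
Aggregating (R2): 3.078% + 1.2584% + 17% = 21.3364%.

21.3364%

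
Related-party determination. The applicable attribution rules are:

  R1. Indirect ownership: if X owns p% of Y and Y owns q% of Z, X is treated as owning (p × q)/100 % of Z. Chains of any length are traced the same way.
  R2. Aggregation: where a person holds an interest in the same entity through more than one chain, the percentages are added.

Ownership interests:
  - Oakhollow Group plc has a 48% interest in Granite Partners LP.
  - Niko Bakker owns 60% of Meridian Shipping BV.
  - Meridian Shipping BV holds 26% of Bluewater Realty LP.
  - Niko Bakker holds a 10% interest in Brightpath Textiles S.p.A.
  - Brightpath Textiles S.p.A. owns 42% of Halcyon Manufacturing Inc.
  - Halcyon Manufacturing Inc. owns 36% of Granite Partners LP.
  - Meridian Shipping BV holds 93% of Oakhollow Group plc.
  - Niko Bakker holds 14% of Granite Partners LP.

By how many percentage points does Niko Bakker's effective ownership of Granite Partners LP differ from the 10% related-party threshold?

32.296

Chain via Meridian Shipping BV → Oakhollow Group plc (R1): 60% × 93% × 48% = 26.784% of Granite Partners LP.
Chain via Brightpath Textiles S.p.A. → Halcyon Manufacturing Inc. (R1): 10% × 42% × 36% = 1.512% of Granite Partners LP.
Direct interest in Granite Partners LP: 14%.
Aggregating (R2): 26.784% + 1.512% + 14% = 42.296%.
42.296% exceeds the 10% threshold by 32.296 percentage points.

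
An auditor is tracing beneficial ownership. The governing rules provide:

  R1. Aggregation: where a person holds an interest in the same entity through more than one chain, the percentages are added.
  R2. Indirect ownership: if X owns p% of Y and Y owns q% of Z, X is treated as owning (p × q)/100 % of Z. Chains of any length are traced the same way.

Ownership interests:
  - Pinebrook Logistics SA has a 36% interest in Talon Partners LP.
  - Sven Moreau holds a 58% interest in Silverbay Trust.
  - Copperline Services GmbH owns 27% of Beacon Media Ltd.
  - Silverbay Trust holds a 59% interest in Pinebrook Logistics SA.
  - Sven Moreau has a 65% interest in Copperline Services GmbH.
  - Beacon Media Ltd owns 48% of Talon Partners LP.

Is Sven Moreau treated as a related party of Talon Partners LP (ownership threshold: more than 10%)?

Yes

Chain via Silverbay Trust → Pinebrook Logistics SA (R2): 58% × 59% × 36% = 12.3192% of Talon Partners LP.
Chain via Copperline Services GmbH → Beacon Media Ltd (R2): 65% × 27% × 48% = 8.424% of Talon Partners LP.
Aggregating (R1): 12.3192% + 8.424% = 20.7432%.
20.7432% exceeds the 10% threshold, so Sven is a related party to Talon Partners LP.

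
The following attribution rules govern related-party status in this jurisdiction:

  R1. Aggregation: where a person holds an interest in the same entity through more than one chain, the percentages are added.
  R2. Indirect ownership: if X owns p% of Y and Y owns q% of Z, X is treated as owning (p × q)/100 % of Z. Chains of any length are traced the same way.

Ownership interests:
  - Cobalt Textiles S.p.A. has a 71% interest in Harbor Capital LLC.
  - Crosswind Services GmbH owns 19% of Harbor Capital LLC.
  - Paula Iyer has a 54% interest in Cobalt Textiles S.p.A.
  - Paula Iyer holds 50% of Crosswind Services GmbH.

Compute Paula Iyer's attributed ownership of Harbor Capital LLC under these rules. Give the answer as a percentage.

47.84%

Chain via Crosswind Services GmbH (R2): 50% × 19% = 9.5% of Harbor Capital LLC.
Chain via Cobalt Textiles S.p.A. (R2): 54% × 71% = 38.34% of Harbor Capital LLC.
Aggregating (R1): 9.5% + 38.34% = 47.84%.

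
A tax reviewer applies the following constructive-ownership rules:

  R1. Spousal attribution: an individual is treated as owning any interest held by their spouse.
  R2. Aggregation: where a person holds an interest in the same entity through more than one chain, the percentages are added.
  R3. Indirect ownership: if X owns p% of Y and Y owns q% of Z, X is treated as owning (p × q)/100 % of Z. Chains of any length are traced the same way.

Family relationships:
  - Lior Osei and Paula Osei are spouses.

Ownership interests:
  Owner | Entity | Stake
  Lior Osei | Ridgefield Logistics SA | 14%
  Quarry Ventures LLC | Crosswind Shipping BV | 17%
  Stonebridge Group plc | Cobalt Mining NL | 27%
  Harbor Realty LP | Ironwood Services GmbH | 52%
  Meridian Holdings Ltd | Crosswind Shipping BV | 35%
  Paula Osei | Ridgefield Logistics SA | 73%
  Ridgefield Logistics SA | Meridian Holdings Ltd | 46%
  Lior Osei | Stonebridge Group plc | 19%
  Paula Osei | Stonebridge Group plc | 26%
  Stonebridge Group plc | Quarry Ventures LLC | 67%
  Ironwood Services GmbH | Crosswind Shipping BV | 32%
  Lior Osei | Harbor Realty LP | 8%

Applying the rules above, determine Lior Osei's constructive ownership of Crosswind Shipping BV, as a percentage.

20.4637%

By spousal attribution (R1), Lior Osei is treated as also owning Paula Osei's interest in Ridgefield Logistics SA, giving 14% + 73% = 87%.
By spousal attribution (R1), Lior Osei is treated as also owning Paula Osei's interest in Stonebridge Group plc, giving 19% + 26% = 45%.
Chain via Ridgefield Logistics SA → Meridian Holdings Ltd (R3): 87% × 46% × 35% = 14.007% of Crosswind Shipping BV.
Chain via Stonebridge Group plc → Quarry Ventures LLC (R3): 45% × 67% × 17% = 5.1255% of Crosswind Shipping BV.
Chain via Harbor Realty LP → Ironwood Services GmbH (R3): 8% × 52% × 32% = 1.3312% of Crosswind Shipping BV.
Aggregating (R2): 14.007% + 5.1255% + 1.3312% = 20.4637%.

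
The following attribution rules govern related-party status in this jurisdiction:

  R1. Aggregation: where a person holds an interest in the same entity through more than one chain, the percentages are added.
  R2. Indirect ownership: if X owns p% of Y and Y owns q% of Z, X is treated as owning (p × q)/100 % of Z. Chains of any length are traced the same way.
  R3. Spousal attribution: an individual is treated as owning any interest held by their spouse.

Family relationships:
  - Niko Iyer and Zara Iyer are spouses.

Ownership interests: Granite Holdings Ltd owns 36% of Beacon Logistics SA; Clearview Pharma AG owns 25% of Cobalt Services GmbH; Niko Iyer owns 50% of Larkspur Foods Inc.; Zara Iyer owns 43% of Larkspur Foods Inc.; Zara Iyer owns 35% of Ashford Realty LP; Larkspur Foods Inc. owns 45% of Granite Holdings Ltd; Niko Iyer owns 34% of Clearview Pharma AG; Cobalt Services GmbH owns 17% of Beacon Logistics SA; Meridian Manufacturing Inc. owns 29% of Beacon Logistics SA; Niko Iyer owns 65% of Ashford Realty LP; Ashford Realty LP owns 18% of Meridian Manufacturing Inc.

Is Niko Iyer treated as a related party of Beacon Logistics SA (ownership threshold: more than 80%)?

By spousal attribution (R3), Niko Iyer is treated as also owning Zara Iyer's interest in Larkspur Foods Inc, giving 50% + 43% = 93%.
By spousal attribution (R3), Niko Iyer is treated as also owning Zara Iyer's interest in Ashford Realty LP, giving 65% + 35% = 100%.
Chain via Larkspur Foods Inc. → Granite Holdings Ltd (R2): 93% × 45% × 36% = 15.066% of Beacon Logistics SA.
Chain via Clearview Pharma AG → Cobalt Services GmbH (R2): 34% × 25% × 17% = 1.445% of Beacon Logistics SA.
Chain via Ashford Realty LP → Meridian Manufacturing Inc. (R2): 100% × 18% × 29% = 5.22% of Beacon Logistics SA.
Aggregating (R1): 15.066% + 1.445% + 5.22% = 21.731%.
21.731% does not exceed the 80% threshold, so Niko is not a related party to Beacon Logistics SA.

No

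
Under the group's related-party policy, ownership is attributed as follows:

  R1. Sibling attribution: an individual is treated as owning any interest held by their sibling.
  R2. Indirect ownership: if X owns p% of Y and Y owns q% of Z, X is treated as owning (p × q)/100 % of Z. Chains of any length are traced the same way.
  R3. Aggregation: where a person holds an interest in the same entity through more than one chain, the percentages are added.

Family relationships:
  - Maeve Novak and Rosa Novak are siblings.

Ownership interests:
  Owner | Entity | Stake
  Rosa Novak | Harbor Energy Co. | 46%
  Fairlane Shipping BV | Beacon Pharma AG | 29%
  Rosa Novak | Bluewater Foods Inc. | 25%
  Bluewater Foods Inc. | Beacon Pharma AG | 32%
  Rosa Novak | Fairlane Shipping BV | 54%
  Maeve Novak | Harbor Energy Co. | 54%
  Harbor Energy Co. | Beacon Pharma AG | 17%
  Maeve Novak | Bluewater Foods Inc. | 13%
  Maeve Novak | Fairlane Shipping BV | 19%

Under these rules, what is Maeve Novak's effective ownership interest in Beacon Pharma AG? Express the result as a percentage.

By sibling attribution (R1), Maeve Novak is treated as also owning Rosa Novak's interest in Fairlane Shipping BV, giving 19% + 54% = 73%.
By sibling attribution (R1), Maeve Novak is treated as also owning Rosa Novak's interest in Bluewater Foods Inc, giving 13% + 25% = 38%.
By sibling attribution (R1), Maeve Novak is treated as also owning Rosa Novak's interest in Harbor Energy Co, giving 54% + 46% = 100%.
Chain via Fairlane Shipping BV (R2): 73% × 29% = 21.17% of Beacon Pharma AG.
Chain via Bluewater Foods Inc. (R2): 38% × 32% = 12.16% of Beacon Pharma AG.
Chain via Harbor Energy Co. (R2): 100% × 17% = 17% of Beacon Pharma AG.
Aggregating (R3): 21.17% + 12.16% + 17% = 50.33%.

50.33%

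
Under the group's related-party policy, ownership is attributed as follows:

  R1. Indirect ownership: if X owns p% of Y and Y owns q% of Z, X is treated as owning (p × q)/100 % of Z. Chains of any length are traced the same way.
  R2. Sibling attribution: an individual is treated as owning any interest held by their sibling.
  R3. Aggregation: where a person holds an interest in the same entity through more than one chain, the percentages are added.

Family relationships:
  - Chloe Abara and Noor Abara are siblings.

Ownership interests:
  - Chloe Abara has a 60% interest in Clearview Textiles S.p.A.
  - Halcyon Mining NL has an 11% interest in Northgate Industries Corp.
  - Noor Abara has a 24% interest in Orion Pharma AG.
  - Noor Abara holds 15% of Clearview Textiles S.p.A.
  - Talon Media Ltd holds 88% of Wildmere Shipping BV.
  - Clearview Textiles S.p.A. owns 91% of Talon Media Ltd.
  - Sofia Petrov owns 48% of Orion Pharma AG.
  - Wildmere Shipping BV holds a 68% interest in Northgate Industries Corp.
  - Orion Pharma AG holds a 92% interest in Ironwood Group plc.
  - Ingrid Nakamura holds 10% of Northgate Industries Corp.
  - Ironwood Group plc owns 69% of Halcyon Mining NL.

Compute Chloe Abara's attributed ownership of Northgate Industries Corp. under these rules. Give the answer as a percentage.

42.516672%

By sibling attribution (R2), Chloe Abara is treated as also owning Noor Abara's interest in Clearview Textiles S.p.A, giving 60% + 15% = 75%.
By sibling attribution (R2), Chloe Abara is treated as owning Noor Abara's 24% interest in Orion Pharma AG.
Chain via Clearview Textiles S.p.A. → Talon Media Ltd → Wildmere Shipping BV (R1): 75% × 91% × 88% × 68% = 40.8408% of Northgate Industries Corp.
Chain via Orion Pharma AG → Ironwood Group plc → Halcyon Mining NL (R1): 24% × 92% × 69% × 11% = 1.675872% of Northgate Industries Corp.
Aggregating (R3): 40.8408% + 1.675872% = 42.516672%.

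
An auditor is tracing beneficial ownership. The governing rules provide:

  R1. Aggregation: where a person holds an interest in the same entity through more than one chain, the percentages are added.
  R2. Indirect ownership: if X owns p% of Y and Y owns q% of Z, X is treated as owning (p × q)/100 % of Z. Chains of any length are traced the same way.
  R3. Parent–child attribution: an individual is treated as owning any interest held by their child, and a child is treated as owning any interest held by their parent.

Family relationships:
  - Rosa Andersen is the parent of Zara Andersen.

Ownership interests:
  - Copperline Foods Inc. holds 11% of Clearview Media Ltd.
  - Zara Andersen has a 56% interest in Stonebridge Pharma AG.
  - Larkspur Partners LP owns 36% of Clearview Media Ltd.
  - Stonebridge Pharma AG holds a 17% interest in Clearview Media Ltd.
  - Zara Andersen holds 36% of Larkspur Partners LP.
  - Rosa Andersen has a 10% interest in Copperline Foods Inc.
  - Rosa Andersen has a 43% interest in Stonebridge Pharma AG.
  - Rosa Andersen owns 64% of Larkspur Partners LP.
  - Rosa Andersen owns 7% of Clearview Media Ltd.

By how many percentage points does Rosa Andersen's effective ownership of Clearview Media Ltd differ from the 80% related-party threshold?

By parent–child attribution (R3), Rosa Andersen is treated as also owning Zara Andersen's interest in Stonebridge Pharma AG, giving 43% + 56% = 99%.
By parent–child attribution (R3), Rosa Andersen is treated as also owning Zara Andersen's interest in Larkspur Partners LP, giving 64% + 36% = 100%.
Chain via Stonebridge Pharma AG (R2): 99% × 17% = 16.83% of Clearview Media Ltd.
Chain via Copperline Foods Inc. (R2): 10% × 11% = 1.1% of Clearview Media Ltd.
Chain via Larkspur Partners LP (R2): 100% × 36% = 36% of Clearview Media Ltd.
Direct interest in Clearview Media Ltd: 7%.
Aggregating (R1): 16.83% + 1.1% + 36% + 7% = 60.93%.
60.93% falls short of the 80% threshold by 19.07 percentage points.

19.07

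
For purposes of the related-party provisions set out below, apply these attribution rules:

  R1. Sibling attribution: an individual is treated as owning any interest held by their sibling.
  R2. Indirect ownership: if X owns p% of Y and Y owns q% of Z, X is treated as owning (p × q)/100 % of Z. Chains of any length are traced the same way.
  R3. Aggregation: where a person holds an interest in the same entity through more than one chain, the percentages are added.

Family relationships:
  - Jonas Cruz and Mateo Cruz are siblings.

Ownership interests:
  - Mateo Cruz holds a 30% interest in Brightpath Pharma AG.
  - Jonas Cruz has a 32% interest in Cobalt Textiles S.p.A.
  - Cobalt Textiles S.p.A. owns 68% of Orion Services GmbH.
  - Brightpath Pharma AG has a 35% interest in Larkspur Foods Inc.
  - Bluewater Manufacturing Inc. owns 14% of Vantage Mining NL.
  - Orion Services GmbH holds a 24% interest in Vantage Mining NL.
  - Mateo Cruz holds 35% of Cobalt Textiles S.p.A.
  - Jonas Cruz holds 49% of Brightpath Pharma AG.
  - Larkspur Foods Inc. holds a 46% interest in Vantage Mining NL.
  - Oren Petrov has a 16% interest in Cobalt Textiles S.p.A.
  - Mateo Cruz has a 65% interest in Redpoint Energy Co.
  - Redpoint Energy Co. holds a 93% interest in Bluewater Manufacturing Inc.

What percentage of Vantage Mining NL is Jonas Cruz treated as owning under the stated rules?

32.1164%

By sibling attribution (R1), Jonas Cruz is treated as also owning Mateo Cruz's interest in Brightpath Pharma AG, giving 49% + 30% = 79%.
By sibling attribution (R1), Jonas Cruz is treated as also owning Mateo Cruz's interest in Cobalt Textiles S.p.A, giving 32% + 35% = 67%.
By sibling attribution (R1), Jonas Cruz is treated as owning Mateo Cruz's 65% interest in Redpoint Energy Co.
Chain via Brightpath Pharma AG → Larkspur Foods Inc. (R2): 79% × 35% × 46% = 12.719% of Vantage Mining NL.
Chain via Cobalt Textiles S.p.A. → Orion Services GmbH (R2): 67% × 68% × 24% = 10.9344% of Vantage Mining NL.
Chain via Redpoint Energy Co. → Bluewater Manufacturing Inc. (R2): 65% × 93% × 14% = 8.463% of Vantage Mining NL.
Aggregating (R3): 12.719% + 10.9344% + 8.463% = 32.1164%.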